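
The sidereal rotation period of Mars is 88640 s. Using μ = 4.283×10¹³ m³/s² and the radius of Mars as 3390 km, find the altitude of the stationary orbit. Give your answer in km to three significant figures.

h_sync ≈ 17000 km

A synchronous orbit has period T, so by Kepler's third law a = (μT²/4π²)^(1/3).
μT²/4π² = 4.283×10¹³ × (8.864×10⁴)² / 39.48 = 8.524×10²¹ m³.
a = 2.043×10⁷ m = 20428 km.
Altitude h = a − R = 20428 − 3390 = 17038 km.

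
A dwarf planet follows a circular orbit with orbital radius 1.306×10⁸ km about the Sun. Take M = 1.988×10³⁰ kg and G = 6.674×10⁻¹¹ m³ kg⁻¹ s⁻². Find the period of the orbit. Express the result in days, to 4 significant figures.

T ≈ 298.0 days

μ = GM = 6.674×10⁻¹¹ × 1.988×10³⁰ = 1.327×10²⁰ m³/s².
r = 1.306×10⁸ km = 1.306×10¹¹ m.
Kepler's third law: T = 2π√(r³/μ) = 2π√((1.306×10¹¹)³ / 1.327×10²⁰).
r³/μ = 1.679×10¹³ s², so T = 2π × 4.097×10⁶ = 2.575×10⁷ s.
Converting: 2.575×10⁷ s ÷ 86400 = 298.0 days.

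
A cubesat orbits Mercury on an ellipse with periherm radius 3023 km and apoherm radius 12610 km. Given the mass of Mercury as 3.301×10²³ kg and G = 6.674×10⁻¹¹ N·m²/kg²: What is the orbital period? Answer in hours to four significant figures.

T ≈ 8.126 hours

μ = GM = 6.674×10⁻¹¹ × 3.301×10²³ = 2.203×10¹³ m³/s².
Semi-major axis a = (r_p + r_a)/2 = (3023.0 + 12610)/2 = 7816.5 km = 7.816×10⁶ m.
By Kepler's third law T = 2π√(a³/μ) = 2π × 4.656×10³ = 2.925×10⁴ s.
= 8.126 hours.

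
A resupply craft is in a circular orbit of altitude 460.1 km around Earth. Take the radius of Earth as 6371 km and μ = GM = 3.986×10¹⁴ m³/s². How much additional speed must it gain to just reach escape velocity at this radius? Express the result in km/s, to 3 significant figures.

Δv ≈ 3.16 km/s

r = 6371 + 460.1 = 6831.1 km = 6.8311×10⁶ m.
Circular speed v_c = √(μ/r) = 7639 m/s.
Escape speed v_esc = √(2μ/r) = √2 × v_c = 10800 m/s.
Δv = v_esc − v_c = 3164 m/s = 3.164 km/s.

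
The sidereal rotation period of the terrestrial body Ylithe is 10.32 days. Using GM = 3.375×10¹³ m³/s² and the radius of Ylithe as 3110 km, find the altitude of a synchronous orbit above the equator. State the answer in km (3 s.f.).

h_sync ≈ 84800 km

T = 10.32 days = 8.916×10⁵ s.
A synchronous orbit has period T, so by Kepler's third law a = (μT²/4π²)^(1/3).
μT²/4π² = 3.375×10¹³ × (8.916×10⁵)² / 39.48 = 6.797×10²³ m³.
a = 8.792×10⁷ m = 87923 km.
Altitude h = a − R = 87923 − 3110 = 84813 km.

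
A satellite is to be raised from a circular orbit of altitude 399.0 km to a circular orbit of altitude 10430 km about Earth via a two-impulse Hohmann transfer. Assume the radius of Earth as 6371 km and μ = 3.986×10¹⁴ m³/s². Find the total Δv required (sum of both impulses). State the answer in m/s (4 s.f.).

r₁ = 6371 + 399.0 = 6770.0 km = 6.7700×10⁶ m.
r₂ = 6371 + 10430 = 16801 km = 1.6801×10⁷ m.
Transfer ellipse a_t = (r₁ + r₂)/2 = 1.179×10⁷ m.
At r₁: circular v_c1 = √(μ/r₁) = 7673 m/s; transfer-perigee v_p = √[μ(2/r₁ − 1/a_t)] = 9162 m/s.
Δv₁ = v_p − v_c1 = 1488 m/s.
At r₂: circular v_c2 = √(μ/r₂) = 4871 m/s; transfer-apogee v_a = √[μ(2/r₂ − 1/a_t)] = 3692 m/s.
Δv₂ = v_c2 − v_a = 1179 m/s.
Total Δv = Δv₁ + Δv₂ = 2668 m/s.

Δv_total ≈ 2668 m/s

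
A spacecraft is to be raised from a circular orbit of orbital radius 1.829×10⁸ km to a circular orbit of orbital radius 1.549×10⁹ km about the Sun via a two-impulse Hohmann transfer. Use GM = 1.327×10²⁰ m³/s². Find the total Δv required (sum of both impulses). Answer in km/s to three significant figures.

Δv_total ≈ 14.1 km/s

r₁ = 1.829×10⁸ km = 1.829×10¹¹ m.
r₂ = 1.549×10⁹ km = 1.549×10¹² m.
Transfer ellipse a_t = (r₁ + r₂)/2 = 8.660×10¹¹ m.
At r₁: circular v_c1 = √(μ/r₁) = 26940 m/s; transfer-perihelion v_p = √[μ(2/r₁ − 1/a_t)] = 36030 m/s.
Δv₁ = v_p − v_c1 = 9090 m/s.
At r₂: circular v_c2 = √(μ/r₂) = 9256 m/s; transfer-aphelion v_a = √[μ(2/r₂ − 1/a_t)] = 4254 m/s.
Δv₂ = v_c2 − v_a = 5002 m/s.
Total Δv = Δv₁ + Δv₂ = 14090 m/s = 14.09 km/s.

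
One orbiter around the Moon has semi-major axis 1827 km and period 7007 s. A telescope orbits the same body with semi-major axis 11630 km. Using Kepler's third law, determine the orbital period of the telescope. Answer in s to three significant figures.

Kepler's third law: T² ∝ a³, so T₂ = T₁ (a₂/a₁)^(3/2).
a₂/a₁ = 6.366, (a₂/a₁)^(3/2) = 16.06.
T₂ = 7007 × 16.06 = 1.125×10⁵ s.

T₂ ≈ 1.13×10⁵ s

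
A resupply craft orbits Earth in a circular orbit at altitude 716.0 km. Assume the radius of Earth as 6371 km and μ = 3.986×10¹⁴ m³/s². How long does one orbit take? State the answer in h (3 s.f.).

r = 6371 + 716.0 = 7087.0 km = 7.0870×10⁶ m.
Kepler's third law: T = 2π√(r³/μ) = 2π√((7.087×10⁶)³ / 3.986×10¹⁴).
r³/μ = 8.930×10⁵ s², so T = 2π × 9.450×10² = 5.938×10³ s.
Converting: 5.938×10³ s ÷ 3600 = 1.649 h.

T ≈ 1.65 h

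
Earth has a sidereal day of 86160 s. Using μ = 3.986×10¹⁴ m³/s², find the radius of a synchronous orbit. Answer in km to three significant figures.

r_sync ≈ 42200 km

A synchronous orbit has period T, so by Kepler's third law a = (μT²/4π²)^(1/3).
μT²/4π² = 3.986×10¹⁴ × (8.616×10⁴)² / 39.48 = 7.495×10²² m³.
a = 4.216×10⁷ m = 42163 km.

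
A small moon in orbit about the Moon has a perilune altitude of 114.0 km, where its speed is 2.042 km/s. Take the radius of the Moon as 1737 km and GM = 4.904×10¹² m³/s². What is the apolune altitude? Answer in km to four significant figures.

r_p = 1737 + 114.0 = 1851.0 km = 1.851×10⁶ m.
Specific energy ε = v²/2 − μ/r = -5.645×10⁵ J/kg, so a = −μ/(2ε) = 4.344×10⁶ m.
The apsides satisfy r_p + r_a = 2a, so the apolune radius is 2a − r_p = 6.836×10⁶ m = 6836.4 km.
Apolune altitude = 6836.4 − 1737 = 5099.4 km.

apolune altitude ≈ 5099 km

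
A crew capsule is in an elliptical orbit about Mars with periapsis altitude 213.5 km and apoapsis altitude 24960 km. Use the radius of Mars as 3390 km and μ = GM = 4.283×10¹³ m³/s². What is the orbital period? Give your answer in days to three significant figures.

r_p = 3390 + 213.5 = 3603.5 km = 3.6035×10⁶ m.
r_a = 3390 + 24960 = 28350 km = 2.8350×10⁷ m.
Semi-major axis a = (r_p + r_a)/2 = (3603.5 + 28350)/2 = 15977 km = 1.598×10⁷ m.
By Kepler's third law T = 2π√(a³/μ) = 2π × 9.758×10³ = 6.131×10⁴ s.
= 0.7096 days.

T ≈ 0.71 days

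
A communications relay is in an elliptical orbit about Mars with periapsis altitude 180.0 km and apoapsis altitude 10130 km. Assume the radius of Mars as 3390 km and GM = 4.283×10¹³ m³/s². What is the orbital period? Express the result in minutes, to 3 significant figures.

r_p = 3390 + 180.0 = 3570.0 km = 3.5700×10⁶ m.
r_a = 3390 + 10130 = 13520 km = 1.3520×10⁷ m.
Semi-major axis a = (r_p + r_a)/2 = (3570.0 + 13520)/2 = 8545.0 km = 8.545×10⁶ m.
By Kepler's third law T = 2π√(a³/μ) = 2π × 3.817×10³ = 2.398×10⁴ s.
= 399.7 minutes.

T ≈ 400 minutes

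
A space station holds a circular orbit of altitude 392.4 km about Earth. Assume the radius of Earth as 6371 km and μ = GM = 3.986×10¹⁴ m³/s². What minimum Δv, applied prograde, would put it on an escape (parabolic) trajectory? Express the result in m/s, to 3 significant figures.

r = 6371 + 392.4 = 6763.4 km = 6.7634×10⁶ m.
Circular speed v_c = √(μ/r) = 7677 m/s.
Escape speed v_esc = √(2μ/r) = √2 × v_c = 10860 m/s.
Δv = v_esc − v_c = 3180 m/s.

Δv ≈ 3180 m/s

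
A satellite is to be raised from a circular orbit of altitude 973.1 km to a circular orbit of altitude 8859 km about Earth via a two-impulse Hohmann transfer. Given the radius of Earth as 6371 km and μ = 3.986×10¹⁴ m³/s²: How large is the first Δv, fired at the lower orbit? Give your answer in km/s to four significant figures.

Δv ≈ 1.191 km/s

r₁ = 6371 + 973.1 = 7344.1 km = 7.3441×10⁶ m.
r₂ = 6371 + 8859 = 15230 km = 1.5230×10⁷ m.
Transfer ellipse a_t = (r₁ + r₂)/2 = 1.129×10⁷ m.
At r₁: circular v_c1 = √(μ/r₁) = 7367 m/s; transfer-perigee v_p = √[μ(2/r₁ − 1/a_t)] = 8558 m/s.
Δv₁ = v_p − v_c1 = 1191 m/s.
= 1.191 km/s.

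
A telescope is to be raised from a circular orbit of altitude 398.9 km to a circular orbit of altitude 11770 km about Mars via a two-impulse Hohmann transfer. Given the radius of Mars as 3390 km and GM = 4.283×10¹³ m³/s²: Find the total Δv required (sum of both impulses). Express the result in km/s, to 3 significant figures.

r₁ = 3390 + 398.9 = 3788.9 km = 3.7889×10⁶ m.
r₂ = 3390 + 11770 = 15160 km = 1.5160×10⁷ m.
Transfer ellipse a_t = (r₁ + r₂)/2 = 9.474×10⁶ m.
At r₁: circular v_c1 = √(μ/r₁) = 3362 m/s; transfer-periapsis v_p = √[μ(2/r₁ − 1/a_t)] = 4253 m/s.
Δv₁ = v_p − v_c1 = 890.8 m/s.
At r₂: circular v_c2 = √(μ/r₂) = 1681 m/s; transfer-apoapsis v_a = √[μ(2/r₂ − 1/a_t)] = 1063 m/s.
Δv₂ = v_c2 − v_a = 617.9 m/s.
Total Δv = Δv₁ + Δv₂ = 1509 m/s = 1.509 km/s.

Δv_total ≈ 1.51 km/s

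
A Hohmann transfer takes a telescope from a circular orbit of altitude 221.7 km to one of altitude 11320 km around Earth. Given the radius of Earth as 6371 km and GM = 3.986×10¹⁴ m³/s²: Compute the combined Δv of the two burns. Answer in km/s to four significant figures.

r₁ = 6371 + 221.7 = 6592.7 km = 6.5927×10⁶ m.
r₂ = 6371 + 11320 = 17691 km = 1.7691×10⁷ m.
Transfer ellipse a_t = (r₁ + r₂)/2 = 1.214×10⁷ m.
At r₁: circular v_c1 = √(μ/r₁) = 7776 m/s; transfer-perigee v_p = √[μ(2/r₁ − 1/a_t)] = 9386 m/s.
Δv₁ = v_p − v_c1 = 1610 m/s.
At r₂: circular v_c2 = √(μ/r₂) = 4747 m/s; transfer-apogee v_a = √[μ(2/r₂ − 1/a_t)] = 3498 m/s.
Δv₂ = v_c2 − v_a = 1249 m/s.
Total Δv = Δv₁ + Δv₂ = 2859 m/s = 2.859 km/s.

Δv_total ≈ 2.859 km/s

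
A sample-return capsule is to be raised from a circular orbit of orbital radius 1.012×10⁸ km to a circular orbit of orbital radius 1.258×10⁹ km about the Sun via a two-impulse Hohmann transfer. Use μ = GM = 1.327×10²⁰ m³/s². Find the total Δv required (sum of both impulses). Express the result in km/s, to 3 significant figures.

Δv_total ≈ 19.4 km/s

r₁ = 1.012×10⁸ km = 1.012×10¹¹ m.
r₂ = 1.258×10⁹ km = 1.258×10¹² m.
Transfer ellipse a_t = (r₁ + r₂)/2 = 6.796×10¹¹ m.
At r₁: circular v_c1 = √(μ/r₁) = 36210 m/s; transfer-perihelion v_p = √[μ(2/r₁ − 1/a_t)] = 49270 m/s.
Δv₁ = v_p − v_c1 = 13060 m/s.
At r₂: circular v_c2 = √(μ/r₂) = 10270 m/s; transfer-aphelion v_a = √[μ(2/r₂ − 1/a_t)] = 3963 m/s.
Δv₂ = v_c2 − v_a = 6307 m/s.
Total Δv = Δv₁ + Δv₂ = 19360 m/s = 19.36 km/s.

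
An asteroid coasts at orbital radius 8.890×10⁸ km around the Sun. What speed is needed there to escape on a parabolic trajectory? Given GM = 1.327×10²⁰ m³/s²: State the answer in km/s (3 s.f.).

v_esc ≈ 17.3 km/s

r = 8.890×10⁸ km = 8.890×10¹¹ m.
Escape speed v_esc = √(2μ/r) = √(2 × 1.327×10²⁰ / 8.890×10¹¹) = √(2.985×10⁸) = 17280 m/s.
= 17.28 km/s.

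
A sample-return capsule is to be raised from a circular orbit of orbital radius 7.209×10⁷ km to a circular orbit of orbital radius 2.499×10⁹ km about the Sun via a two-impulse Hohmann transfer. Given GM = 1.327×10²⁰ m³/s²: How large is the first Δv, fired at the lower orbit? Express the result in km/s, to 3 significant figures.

Δv ≈ 16.9 km/s

r₁ = 7.209×10⁷ km = 7.209×10¹⁰ m.
r₂ = 2.499×10⁹ km = 2.499×10¹² m.
Transfer ellipse a_t = (r₁ + r₂)/2 = 1.286×10¹² m.
At r₁: circular v_c1 = √(μ/r₁) = 42900 m/s; transfer-perihelion v_p = √[μ(2/r₁ − 1/a_t)] = 59820 m/s.
Δv₁ = v_p − v_c1 = 16910 m/s.
= 16.91 km/s.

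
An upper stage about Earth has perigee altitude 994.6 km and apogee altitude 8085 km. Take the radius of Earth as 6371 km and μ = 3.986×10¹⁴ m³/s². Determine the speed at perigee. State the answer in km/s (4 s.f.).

r_p = 6371 + 994.6 = 7365.6 km = 7.3656×10⁶ m.
r_a = 6371 + 8085 = 14456 km = 1.4456×10⁷ m.
Semi-major axis a = (r_p + r_a)/2 = 10911 km = 1.091×10⁷ m.
Vis-viva: v² = μ(2/r − 1/a) = 3.986×10¹⁴ × (2.715×10⁻⁷ − 9.165×10⁻⁸) = 7.170×10⁷ m²/s².
v = 8468 m/s = 8.468 km/s.

v ≈ 8.468 km/s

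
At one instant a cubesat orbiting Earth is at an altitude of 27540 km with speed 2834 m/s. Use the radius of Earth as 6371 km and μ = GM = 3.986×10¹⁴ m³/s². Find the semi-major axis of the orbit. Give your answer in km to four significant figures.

a ≈ 25750 km

r = 6371 + 27540 = 33911 km = 3.391×10⁷ m.
Vis-viva rearranged: 1/a = 2/r − v²/μ = 5.898×10⁻⁸ − 2.015×10⁻⁸ = 3.883×10⁻⁸ m⁻¹.
a = 2.575×10⁷ m = 25754 km.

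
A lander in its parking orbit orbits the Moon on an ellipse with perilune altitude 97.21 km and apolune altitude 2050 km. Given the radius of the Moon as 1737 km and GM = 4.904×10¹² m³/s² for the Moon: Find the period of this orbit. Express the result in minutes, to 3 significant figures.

r_p = 1737 + 97.21 = 1834.2 km = 1.8342×10⁶ m.
r_a = 1737 + 2050 = 3787.0 km = 3.7870×10⁶ m.
Semi-major axis a = (r_p + r_a)/2 = (1834.2 + 3787.0)/2 = 2810.6 km = 2.811×10⁶ m.
By Kepler's third law T = 2π√(a³/μ) = 2π × 2.128×10³ = 1.337×10⁴ s.
= 222.8 minutes.

T ≈ 223 minutes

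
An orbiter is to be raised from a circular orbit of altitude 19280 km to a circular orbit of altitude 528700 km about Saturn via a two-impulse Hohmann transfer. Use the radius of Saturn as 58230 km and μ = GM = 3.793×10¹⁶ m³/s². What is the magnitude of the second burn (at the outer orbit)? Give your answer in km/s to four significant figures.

Δv ≈ 4.156 km/s

r₁ = 58230 + 19280 = 77510 km = 7.7510×10⁷ m.
r₂ = 58230 + 528700 = 586930 km = 5.8693×10⁸ m.
Transfer ellipse a_t = (r₁ + r₂)/2 = 3.322×10⁸ m.
At r₁: circular v_c1 = √(μ/r₁) = 22120 m/s; transfer-perikrone v_p = √[μ(2/r₁ − 1/a_t)] = 29400 m/s.
At r₂: circular v_c2 = √(μ/r₂) = 8039 m/s; transfer-apokrone v_a = √[μ(2/r₂ − 1/a_t)] = 3883 m/s.
Δv₂ = v_c2 − v_a = 4156 m/s.
= 4.156 km/s.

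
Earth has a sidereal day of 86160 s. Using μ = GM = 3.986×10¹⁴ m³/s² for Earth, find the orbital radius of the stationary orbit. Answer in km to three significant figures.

r_sync ≈ 42200 km

A synchronous orbit has period T, so by Kepler's third law a = (μT²/4π²)^(1/3).
μT²/4π² = 3.986×10¹⁴ × (8.616×10⁴)² / 39.48 = 7.495×10²² m³.
a = 4.216×10⁷ m = 42163 km.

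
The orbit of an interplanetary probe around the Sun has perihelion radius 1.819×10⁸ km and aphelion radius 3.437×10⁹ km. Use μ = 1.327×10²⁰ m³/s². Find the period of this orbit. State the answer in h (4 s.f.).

T ≈ 368800 h

Semi-major axis a = (r_p + r_a)/2 = (1.8190×10⁸ + 3.4370×10⁹)/2 = 1.8094×10⁹ km = 1.809×10¹² m.
By Kepler's third law T = 2π√(a³/μ) = 2π × 2.113×10⁸ = 1.328×10⁹ s.
= 3.688×10⁵ h.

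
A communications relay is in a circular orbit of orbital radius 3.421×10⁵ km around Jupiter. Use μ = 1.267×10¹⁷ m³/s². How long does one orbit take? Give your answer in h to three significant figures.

r = 3.421×10⁵ km = 3.421×10⁸ m.
Kepler's third law: T = 2π√(r³/μ) = 2π√((3.421×10⁸)³ / 1.267×10¹⁷).
r³/μ = 3.160×10⁸ s², so T = 2π × 1.778×10⁴ = 1.117×10⁵ s.
Converting: 1.117×10⁵ s ÷ 3600 = 31.03 h.

T ≈ 31.0 h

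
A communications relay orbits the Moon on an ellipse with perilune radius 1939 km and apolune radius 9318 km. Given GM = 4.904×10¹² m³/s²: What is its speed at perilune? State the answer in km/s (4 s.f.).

Semi-major axis a = (r_p + r_a)/2 = 5628.5 km = 5.628×10⁶ m.
Vis-viva: v² = μ(2/r − 1/a) = 4.904×10¹² × (1.031×10⁻⁶ − 1.777×10⁻⁷) = 4.187×10⁶ m²/s².
v = 2046 m/s = 2.046 km/s.

v ≈ 2.046 km/s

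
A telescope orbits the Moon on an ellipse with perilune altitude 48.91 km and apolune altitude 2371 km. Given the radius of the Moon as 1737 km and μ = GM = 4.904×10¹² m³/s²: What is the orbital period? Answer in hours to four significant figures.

r_p = 1737 + 48.91 = 1785.9 km = 1.7859×10⁶ m.
r_a = 1737 + 2371 = 4108.0 km = 4.1080×10⁶ m.
Semi-major axis a = (r_p + r_a)/2 = (1785.9 + 4108.0)/2 = 2947.0 km = 2.947×10⁶ m.
By Kepler's third law T = 2π√(a³/μ) = 2π × 2.284×10³ = 1.435×10⁴ s.
= 3.987 hours.

T ≈ 3.987 hours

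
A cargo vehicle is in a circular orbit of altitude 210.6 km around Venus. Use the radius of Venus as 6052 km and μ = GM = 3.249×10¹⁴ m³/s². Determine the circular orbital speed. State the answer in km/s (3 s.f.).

r = 6052 + 210.6 = 6262.6 km = 6.2626×10⁶ m.
For a circular orbit v = √(μ/r) = √(3.249×10¹⁴ / 6.263×10⁶) = √(5.188×10⁷) = 7203 m/s.
That is 7.203 km/s.

v ≈ 7.20 km/s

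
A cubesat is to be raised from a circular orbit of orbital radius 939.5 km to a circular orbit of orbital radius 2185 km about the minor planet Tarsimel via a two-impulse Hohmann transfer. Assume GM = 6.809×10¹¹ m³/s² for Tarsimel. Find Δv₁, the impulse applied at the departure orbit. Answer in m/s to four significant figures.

r₁ = 939.5 km = 9.395×10⁵ m.
r₂ = 2185 km = 2.185×10⁶ m.
Transfer ellipse a_t = (r₁ + r₂)/2 = 1.562×10⁶ m.
At r₁: circular v_c1 = √(μ/r₁) = 851.3 m/s; transfer-periapsis v_p = √[μ(2/r₁ − 1/a_t)] = 1007 m/s.
Δv₁ = v_p − v_c1 = 155.5 m/s.

Δv ≈ 155.5 m/s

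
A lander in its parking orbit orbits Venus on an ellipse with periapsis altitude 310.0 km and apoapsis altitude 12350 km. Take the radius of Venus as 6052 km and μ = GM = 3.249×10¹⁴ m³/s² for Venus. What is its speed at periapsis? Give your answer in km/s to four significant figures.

r_p = 6052 + 310.0 = 6362.0 km = 6.3620×10⁶ m.
r_a = 6052 + 12350 = 18402 km = 1.8402×10⁷ m.
Semi-major axis a = (r_p + r_a)/2 = 12382 km = 1.238×10⁷ m.
Vis-viva: v² = μ(2/r − 1/a) = 3.249×10¹⁴ × (3.144×10⁻⁷ − 8.076×10⁻⁸) = 7.590×10⁷ m²/s².
v = 8712 m/s = 8.712 km/s.

v ≈ 8.712 km/s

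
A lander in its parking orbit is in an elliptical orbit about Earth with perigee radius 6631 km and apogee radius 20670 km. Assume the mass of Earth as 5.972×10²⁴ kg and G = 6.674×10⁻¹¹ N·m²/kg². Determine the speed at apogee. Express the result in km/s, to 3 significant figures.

v ≈ 3.06 km/s

μ = GM = 6.674×10⁻¹¹ × 5.972×10²⁴ = 3.986×10¹⁴ m³/s².
Semi-major axis a = (r_p + r_a)/2 = 13650 km = 1.365×10⁷ m.
Vis-viva: v² = μ(2/r − 1/a) = 3.986×10¹⁴ × (9.676×10⁻⁸ − 7.326×10⁻⁸) = 9.367×10⁶ m²/s².
v = 3061 m/s = 3.061 km/s.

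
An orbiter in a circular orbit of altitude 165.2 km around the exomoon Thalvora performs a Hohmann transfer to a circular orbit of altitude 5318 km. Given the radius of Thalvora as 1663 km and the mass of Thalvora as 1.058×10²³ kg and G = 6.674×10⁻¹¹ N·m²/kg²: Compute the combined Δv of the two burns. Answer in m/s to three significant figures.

Δv_total ≈ 867 m/s

μ = GM = 6.674×10⁻¹¹ × 1.058×10²³ = 7.061×10¹² m³/s².
r₁ = 1663 + 165.2 = 1828.2 km = 1.8282×10⁶ m.
r₂ = 1663 + 5318 = 6981.0 km = 6.9810×10⁶ m.
Transfer ellipse a_t = (r₁ + r₂)/2 = 4.405×10⁶ m.
At r₁: circular v_c1 = √(μ/r₁) = 1965 m/s; transfer-periapsis v_p = √[μ(2/r₁ − 1/a_t)] = 2474 m/s.
Δv₁ = v_p − v_c1 = 508.9 m/s.
At r₂: circular v_c2 = √(μ/r₂) = 1006 m/s; transfer-apoapsis v_a = √[μ(2/r₂ − 1/a_t)] = 647.9 m/s.
Δv₂ = v_c2 − v_a = 357.8 m/s.
Total Δv = Δv₁ + Δv₂ = 866.7 m/s.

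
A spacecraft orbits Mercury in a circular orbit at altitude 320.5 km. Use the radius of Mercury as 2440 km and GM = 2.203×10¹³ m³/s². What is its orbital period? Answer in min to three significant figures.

T ≈ 102 min

r = 2440 + 320.5 = 2760.5 km = 2.7605×10⁶ m.
Kepler's third law: T = 2π√(r³/μ) = 2π√((2.760×10⁶)³ / 2.203×10¹³).
r³/μ = 9.549×10⁵ s², so T = 2π × 9.772×10² = 6.140×10³ s.
Converting: 6.140×10³ s ÷ 60.00 = 102.3 min.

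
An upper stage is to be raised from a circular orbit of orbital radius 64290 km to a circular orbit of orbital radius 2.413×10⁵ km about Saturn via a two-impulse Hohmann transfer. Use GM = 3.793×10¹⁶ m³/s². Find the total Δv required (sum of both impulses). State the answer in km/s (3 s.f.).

Δv_total ≈ 10.6 km/s

r₁ = 64290 km = 6.429×10⁷ m.
r₂ = 2.413×10⁵ km = 2.413×10⁸ m.
Transfer ellipse a_t = (r₁ + r₂)/2 = 1.528×10⁸ m.
At r₁: circular v_c1 = √(μ/r₁) = 24290 m/s; transfer-perikrone v_p = √[μ(2/r₁ − 1/a_t)] = 30520 m/s.
Δv₁ = v_p − v_c1 = 6235 m/s.
At r₂: circular v_c2 = √(μ/r₂) = 12540 m/s; transfer-apokrone v_a = √[μ(2/r₂ − 1/a_t)] = 8133 m/s.
Δv₂ = v_c2 − v_a = 4405 m/s.
Total Δv = Δv₁ + Δv₂ = 10640 m/s = 10.64 km/s.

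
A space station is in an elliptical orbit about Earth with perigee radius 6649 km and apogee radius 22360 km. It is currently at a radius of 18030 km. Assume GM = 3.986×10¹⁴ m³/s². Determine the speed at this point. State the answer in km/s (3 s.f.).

Semi-major axis a = (r_p + r_a)/2 = 14504 km = 1.450×10⁷ m.
Vis-viva: v² = μ(2/r − 1/a) = 3.986×10¹⁴ × (1.109×10⁻⁷ − 6.894×10⁻⁸) = 1.673×10⁷ m²/s².
v = 4091 m/s = 4.091 km/s.

v ≈ 4.09 km/s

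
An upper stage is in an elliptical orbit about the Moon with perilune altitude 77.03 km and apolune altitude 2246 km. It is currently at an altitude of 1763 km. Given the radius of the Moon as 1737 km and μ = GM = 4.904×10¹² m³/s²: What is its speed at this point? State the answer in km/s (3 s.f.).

v ≈ 1.05 km/s

r_p = 1737 + 77.03 = 1814.0 km = 1.8140×10⁶ m.
r_a = 1737 + 2246 = 3983.0 km = 3.9830×10⁶ m.
r = 1737 + 1763 = 3500.0 km = 3.500×10⁶ m.
Semi-major axis a = (r_p + r_a)/2 = 2898.5 km = 2.899×10⁶ m.
Vis-viva: v² = μ(2/r − 1/a) = 4.904×10¹² × (5.714×10⁻⁷ − 3.450×10⁻⁷) = 1.110×10⁶ m²/s².
v = 1054 m/s = 1.054 km/s.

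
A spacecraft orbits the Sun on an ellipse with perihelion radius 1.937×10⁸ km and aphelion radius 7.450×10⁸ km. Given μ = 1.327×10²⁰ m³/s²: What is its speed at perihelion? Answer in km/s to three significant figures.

Semi-major axis a = (r_p + r_a)/2 = 4.6935×10⁸ km = 4.694×10¹¹ m.
Vis-viva: v² = μ(2/r − 1/a) = 1.327×10²⁰ × (1.033×10⁻¹¹ − 2.131×10⁻¹²) = 1.087×10⁹ m²/s².
v = 32980 m/s = 32.98 km/s.

v ≈ 33.0 km/s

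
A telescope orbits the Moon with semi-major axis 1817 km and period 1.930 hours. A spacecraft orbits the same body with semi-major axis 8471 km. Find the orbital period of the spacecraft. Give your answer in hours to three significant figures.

T₂ ≈ 19.4 hours

Kepler's third law: T² ∝ a³, so T₂ = T₁ (a₂/a₁)^(3/2).
a₂/a₁ = 4.662, (a₂/a₁)^(3/2) = 10.07.
T₂ = 1.930 × 10.07 = 19.43 hours.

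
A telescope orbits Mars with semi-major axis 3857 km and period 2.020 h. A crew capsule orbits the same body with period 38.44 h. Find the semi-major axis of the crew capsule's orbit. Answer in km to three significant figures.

a₂ ≈ 27500 km

Kepler's third law: a³ ∝ T², so a₂ = a₁ (T₂/T₁)^(2/3).
T₂/T₁ = 19.03, (T₂/T₁)^(2/3) = 7.128.
a₂ = 3857 × 7.128 = 27490 km.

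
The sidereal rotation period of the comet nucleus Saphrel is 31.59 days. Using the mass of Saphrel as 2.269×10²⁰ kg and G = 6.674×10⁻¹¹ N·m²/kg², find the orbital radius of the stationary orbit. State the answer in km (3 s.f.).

μ = GM = 6.674×10⁻¹¹ × 2.269×10²⁰ = 1.514×10¹⁰ m³/s².
T = 31.59 days = 2.729×10⁶ s.
A synchronous orbit has period T, so by Kepler's third law a = (μT²/4π²)^(1/3).
μT²/4π² = 1.514×10¹⁰ × (2.729×10⁶)² / 39.48 = 2.858×10²¹ m³.
a = 1.419×10⁷ m = 14190 km.

r_sync ≈ 14200 km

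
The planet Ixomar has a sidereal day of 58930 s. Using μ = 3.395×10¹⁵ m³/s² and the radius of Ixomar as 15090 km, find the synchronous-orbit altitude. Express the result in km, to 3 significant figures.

h_sync ≈ 51800 km

A synchronous orbit has period T, so by Kepler's third law a = (μT²/4π²)^(1/3).
μT²/4π² = 3.395×10¹⁵ × (5.893×10⁴)² / 39.48 = 2.986×10²³ m³.
a = 6.684×10⁷ m = 66842 km.
Altitude h = a − R = 66842 − 15090 = 51752 km.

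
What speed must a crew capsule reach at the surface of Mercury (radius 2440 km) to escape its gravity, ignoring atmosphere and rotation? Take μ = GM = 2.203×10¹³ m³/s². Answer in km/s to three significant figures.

r = R = 2.440×10⁶ m.
Escape speed v_esc = √(2μ/r) = √(2 × 2.203×10¹³ / 2.440×10⁶) = √(1.806×10⁷) = 4249 m/s.
= 4.249 km/s.

v_esc ≈ 4.25 km/s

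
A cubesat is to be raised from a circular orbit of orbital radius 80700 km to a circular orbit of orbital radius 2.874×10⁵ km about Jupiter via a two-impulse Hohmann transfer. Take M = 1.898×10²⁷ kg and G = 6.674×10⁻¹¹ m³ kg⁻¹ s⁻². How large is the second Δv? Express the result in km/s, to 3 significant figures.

Δv ≈ 7.09 km/s

μ = GM = 6.674×10⁻¹¹ × 1.898×10²⁷ = 1.267×10¹⁷ m³/s².
r₁ = 80700 km = 8.070×10⁷ m.
r₂ = 2.874×10⁵ km = 2.874×10⁸ m.
Transfer ellipse a_t = (r₁ + r₂)/2 = 1.840×10⁸ m.
At r₁: circular v_c1 = √(μ/r₁) = 39620 m/s; transfer-perijove v_p = √[μ(2/r₁ − 1/a_t)] = 49510 m/s.
At r₂: circular v_c2 = √(μ/r₂) = 20990 m/s; transfer-apojove v_a = √[μ(2/r₂ − 1/a_t)] = 13900 m/s.
Δv₂ = v_c2 − v_a = 7092 m/s.
= 7.092 km/s.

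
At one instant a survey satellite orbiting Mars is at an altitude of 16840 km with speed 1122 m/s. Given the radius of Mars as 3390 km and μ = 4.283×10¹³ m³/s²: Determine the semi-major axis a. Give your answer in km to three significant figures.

a ≈ 14400 km

r = 3390 + 16840 = 20230 km = 2.023×10⁷ m.
Specific orbital energy ε = v²/2 − μ/r = (1122)²/2 − 4.283×10¹³/2.023×10⁷ = -1.488×10⁶ J/kg.
Since ε = −μ/(2a), a = −μ/(2ε) = 1.439×10⁷ m = 14395 km.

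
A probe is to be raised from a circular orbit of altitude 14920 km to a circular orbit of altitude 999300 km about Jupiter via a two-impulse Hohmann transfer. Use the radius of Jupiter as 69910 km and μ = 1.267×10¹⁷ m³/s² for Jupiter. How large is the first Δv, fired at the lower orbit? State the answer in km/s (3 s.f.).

Δv ≈ 14.0 km/s

r₁ = 69910 + 14920 = 84830 km = 8.4830×10⁷ m.
r₂ = 69910 + 999300 = 1069200 km = 1.0692×10⁹ m.
Transfer ellipse a_t = (r₁ + r₂)/2 = 5.770×10⁸ m.
At r₁: circular v_c1 = √(μ/r₁) = 38650 m/s; transfer-perijove v_p = √[μ(2/r₁ − 1/a_t)] = 52610 m/s.
Δv₁ = v_p − v_c1 = 13960 m/s.
= 13.96 km/s.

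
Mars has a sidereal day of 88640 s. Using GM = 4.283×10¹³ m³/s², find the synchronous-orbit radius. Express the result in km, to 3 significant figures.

r_sync ≈ 20400 km

A synchronous orbit has period T, so by Kepler's third law a = (μT²/4π²)^(1/3).
μT²/4π² = 4.283×10¹³ × (8.864×10⁴)² / 39.48 = 8.524×10²¹ m³.
a = 2.043×10⁷ m = 20428 km.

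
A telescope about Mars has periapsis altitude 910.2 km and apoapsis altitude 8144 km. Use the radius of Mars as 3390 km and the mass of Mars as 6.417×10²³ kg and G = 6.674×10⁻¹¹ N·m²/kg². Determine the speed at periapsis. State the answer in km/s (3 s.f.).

v ≈ 3.81 km/s

μ = GM = 6.674×10⁻¹¹ × 6.417×10²³ = 4.283×10¹³ m³/s².
r_p = 3390 + 910.2 = 4300.2 km = 4.3002×10⁶ m.
r_a = 3390 + 8144 = 11534 km = 1.1534×10⁷ m.
Semi-major axis a = (r_p + r_a)/2 = 7917.1 km = 7.917×10⁶ m.
Vis-viva: v² = μ(2/r − 1/a) = 4.283×10¹³ × (4.651×10⁻⁷ − 1.263×10⁻⁷) = 1.451×10⁷ m²/s².
v = 3809 m/s = 3.809 km/s.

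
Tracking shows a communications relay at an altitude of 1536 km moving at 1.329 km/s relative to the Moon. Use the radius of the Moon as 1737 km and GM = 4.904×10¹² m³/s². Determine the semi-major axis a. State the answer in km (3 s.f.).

a ≈ 3990 km

r = 1737 + 1536 = 3273.0 km = 3.273×10⁶ m.
Vis-viva rearranged: 1/a = 2/r − v²/μ = 6.111×10⁻⁷ − 3.602×10⁻⁷ = 2.509×10⁻⁷ m⁻¹.
a = 3.986×10⁶ m = 3985.7 km.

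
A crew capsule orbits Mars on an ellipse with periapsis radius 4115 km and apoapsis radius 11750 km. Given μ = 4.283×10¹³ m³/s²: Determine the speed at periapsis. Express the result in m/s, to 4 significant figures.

v ≈ 3926 m/s

Semi-major axis a = (r_p + r_a)/2 = 7932.5 km = 7.932×10⁶ m.
Vis-viva: v² = μ(2/r − 1/a) = 4.283×10¹³ × (4.860×10⁻⁷ − 1.261×10⁻⁷) = 1.542×10⁷ m²/s².
v = 3926 m/s.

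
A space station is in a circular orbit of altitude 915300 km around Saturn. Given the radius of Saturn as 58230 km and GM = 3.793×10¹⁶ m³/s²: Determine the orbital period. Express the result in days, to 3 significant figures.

r = 58230 + 915300 = 973530 km = 9.7353×10⁸ m.
Kepler's third law: T = 2π√(r³/μ) = 2π√((9.735×10⁸)³ / 3.793×10¹⁶).
r³/μ = 2.433×10¹⁰ s², so T = 2π × 1.560×10⁵ = 9.800×10⁵ s.
Converting: 9.800×10⁵ s ÷ 86400 = 11.34 days.

T ≈ 11.3 days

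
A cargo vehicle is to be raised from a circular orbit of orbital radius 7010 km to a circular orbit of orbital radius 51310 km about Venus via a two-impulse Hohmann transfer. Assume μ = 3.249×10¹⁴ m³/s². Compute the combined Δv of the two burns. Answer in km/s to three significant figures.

Δv_total ≈ 3.51 km/s

r₁ = 7010 km = 7.010×10⁶ m.
r₂ = 51310 km = 5.131×10⁷ m.
Transfer ellipse a_t = (r₁ + r₂)/2 = 2.916×10⁷ m.
At r₁: circular v_c1 = √(μ/r₁) = 6808 m/s; transfer-periapsis v_p = √[μ(2/r₁ − 1/a_t)] = 9031 m/s.
Δv₁ = v_p − v_c1 = 2223 m/s.
At r₂: circular v_c2 = √(μ/r₂) = 2516 m/s; transfer-apoapsis v_a = √[μ(2/r₂ − 1/a_t)] = 1234 m/s.
Δv₂ = v_c2 − v_a = 1283 m/s.
Total Δv = Δv₁ + Δv₂ = 3505 m/s = 3.505 km/s.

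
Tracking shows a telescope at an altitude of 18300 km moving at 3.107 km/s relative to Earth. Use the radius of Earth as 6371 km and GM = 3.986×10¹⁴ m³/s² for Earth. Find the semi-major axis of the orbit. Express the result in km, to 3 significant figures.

r = 6371 + 18300 = 24671 km = 2.467×10⁷ m.
Specific orbital energy ε = v²/2 − μ/r = (3107)²/2 − 3.986×10¹⁴/2.467×10⁷ = -1.133×10⁷ J/kg.
Since ε = −μ/(2a), a = −μ/(2ε) = 1.759×10⁷ m = 17591 km.

a ≈ 17600 km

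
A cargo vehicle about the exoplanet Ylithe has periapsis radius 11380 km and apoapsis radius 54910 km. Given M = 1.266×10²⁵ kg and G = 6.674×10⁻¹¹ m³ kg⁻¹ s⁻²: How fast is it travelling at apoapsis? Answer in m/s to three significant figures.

v ≈ 2300 m/s

μ = GM = 6.674×10⁻¹¹ × 1.266×10²⁵ = 8.449×10¹⁴ m³/s².
Semi-major axis a = (r_p + r_a)/2 = 33145 km = 3.314×10⁷ m.
Vis-viva: v² = μ(2/r − 1/a) = 8.449×10¹⁴ × (3.642×10⁻⁸ − 3.017×10⁻⁸) = 5.283×10⁶ m²/s².
v = 2299 m/s.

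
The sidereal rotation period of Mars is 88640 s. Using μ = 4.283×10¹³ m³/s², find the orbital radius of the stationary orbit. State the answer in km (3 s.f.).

A synchronous orbit has period T, so by Kepler's third law a = (μT²/4π²)^(1/3).
μT²/4π² = 4.283×10¹³ × (8.864×10⁴)² / 39.48 = 8.524×10²¹ m³.
a = 2.043×10⁷ m = 20428 km.

r_sync ≈ 20400 km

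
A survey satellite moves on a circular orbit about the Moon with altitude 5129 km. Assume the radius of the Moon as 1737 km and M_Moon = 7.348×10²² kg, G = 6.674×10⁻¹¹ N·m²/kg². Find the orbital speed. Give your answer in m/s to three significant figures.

v ≈ 845 m/s

μ = GM = 6.674×10⁻¹¹ × 7.348×10²² = 4.904×10¹² m³/s².
r = 1737 + 5129 = 6866.0 km = 6.8660×10⁶ m.
For a circular orbit v = √(μ/r) = √(4.904×10¹² / 6.866×10⁶) = √(7.143×10⁵) = 845.1 m/s.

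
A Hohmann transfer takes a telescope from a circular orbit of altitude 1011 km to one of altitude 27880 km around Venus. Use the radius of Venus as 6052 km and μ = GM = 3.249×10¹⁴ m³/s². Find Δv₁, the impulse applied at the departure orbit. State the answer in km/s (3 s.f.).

Δv ≈ 1.94 km/s

r₁ = 6052 + 1011 = 7063.0 km = 7.0630×10⁶ m.
r₂ = 6052 + 27880 = 33932 km = 3.3932×10⁷ m.
Transfer ellipse a_t = (r₁ + r₂)/2 = 2.050×10⁷ m.
At r₁: circular v_c1 = √(μ/r₁) = 6782 m/s; transfer-periapsis v_p = √[μ(2/r₁ − 1/a_t)] = 8726 m/s.
Δv₁ = v_p − v_c1 = 1944 m/s.
= 1.944 km/s.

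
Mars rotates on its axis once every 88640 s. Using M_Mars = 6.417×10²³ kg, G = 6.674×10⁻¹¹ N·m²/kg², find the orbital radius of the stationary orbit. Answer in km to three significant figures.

r_sync ≈ 20400 km

μ = GM = 6.674×10⁻¹¹ × 6.417×10²³ = 4.283×10¹³ m³/s².
A synchronous orbit has period T, so by Kepler's third law a = (μT²/4π²)^(1/3).
μT²/4π² = 4.283×10¹³ × (8.864×10⁴)² / 39.48 = 8.524×10²¹ m³.
a = 2.043×10⁷ m = 20427 km.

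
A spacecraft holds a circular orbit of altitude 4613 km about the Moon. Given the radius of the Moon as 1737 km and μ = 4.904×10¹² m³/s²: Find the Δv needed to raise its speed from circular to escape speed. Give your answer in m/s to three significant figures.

r = 1737 + 4613 = 6350.0 km = 6.3500×10⁶ m.
Circular speed v_c = √(μ/r) = 878.8 m/s.
Escape speed v_esc = √(2μ/r) = √2 × v_c = 1243 m/s.
Δv = v_esc − v_c = 364.0 m/s.

Δv ≈ 364 m/s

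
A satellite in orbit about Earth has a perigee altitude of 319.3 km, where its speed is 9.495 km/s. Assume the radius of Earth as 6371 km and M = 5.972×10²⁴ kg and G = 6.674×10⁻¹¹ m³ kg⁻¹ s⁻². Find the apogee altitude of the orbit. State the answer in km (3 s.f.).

μ = GM = 6.674×10⁻¹¹ × 5.972×10²⁴ = 3.986×10¹⁴ m³/s².
r_p = 6371 + 319.3 = 6690.3 km = 6.690×10⁶ m.
Specific energy ε = v²/2 − μ/r = -1.450×10⁷ J/kg, so a = −μ/(2ε) = 1.375×10⁷ m.
The apsides satisfy r_p + r_a = 2a, so the apogee radius is 2a − r_p = 2.080×10⁷ m = 20803 km.
Apogee altitude = 20803 − 6371 = 14432 km.

apogee altitude ≈ 14400 km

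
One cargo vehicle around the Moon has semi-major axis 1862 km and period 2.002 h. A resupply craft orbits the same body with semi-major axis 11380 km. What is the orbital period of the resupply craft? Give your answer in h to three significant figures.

Kepler's third law: T² ∝ a³, so T₂ = T₁ (a₂/a₁)^(3/2).
a₂/a₁ = 6.112, (a₂/a₁)^(3/2) = 15.11.
T₂ = 2.002 × 15.11 = 30.25 h.

T₂ ≈ 30.2 h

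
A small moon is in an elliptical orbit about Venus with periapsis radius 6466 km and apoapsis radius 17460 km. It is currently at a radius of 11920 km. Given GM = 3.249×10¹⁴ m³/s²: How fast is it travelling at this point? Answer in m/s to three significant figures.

v ≈ 5230 m/s

Semi-major axis a = (r_p + r_a)/2 = 11963 km = 1.196×10⁷ m.
Vis-viva: v² = μ(2/r − 1/a) = 3.249×10¹⁴ × (1.678×10⁻⁷ − 8.359×10⁻⁸) = 2.735×10⁷ m²/s².
v = 5230 m/s.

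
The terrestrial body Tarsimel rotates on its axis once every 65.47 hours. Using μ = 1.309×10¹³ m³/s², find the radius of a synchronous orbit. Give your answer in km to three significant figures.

r_sync ≈ 26400 km

T = 65.47 hours = 2.357×10⁵ s.
A synchronous orbit has period T, so by Kepler's third law a = (μT²/4π²)^(1/3).
μT²/4π² = 1.309×10¹³ × (2.357×10⁵)² / 39.48 = 1.842×10²² m³.
a = 2.641×10⁷ m = 26409 km.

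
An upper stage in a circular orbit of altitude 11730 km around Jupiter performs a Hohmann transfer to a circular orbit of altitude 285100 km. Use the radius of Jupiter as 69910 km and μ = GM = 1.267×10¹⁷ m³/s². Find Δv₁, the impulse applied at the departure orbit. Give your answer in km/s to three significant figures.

r₁ = 69910 + 11730 = 81640 km = 8.1640×10⁷ m.
r₂ = 69910 + 285100 = 355010 km = 3.5501×10⁸ m.
Transfer ellipse a_t = (r₁ + r₂)/2 = 2.183×10⁸ m.
At r₁: circular v_c1 = √(μ/r₁) = 39390 m/s; transfer-perijove v_p = √[μ(2/r₁ − 1/a_t)] = 50230 m/s.
Δv₁ = v_p − v_c1 = 10840 m/s.
= 10.84 km/s.

Δv ≈ 10.8 km/s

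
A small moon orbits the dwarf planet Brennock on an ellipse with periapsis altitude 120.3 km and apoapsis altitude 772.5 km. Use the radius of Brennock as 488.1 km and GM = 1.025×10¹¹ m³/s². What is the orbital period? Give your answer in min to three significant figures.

r_p = 488.1 + 120.3 = 608.40 km = 6.0840×10⁵ m.
r_a = 488.1 + 772.5 = 1260.6 km = 1.2606×10⁶ m.
Semi-major axis a = (r_p + r_a)/2 = (608.40 + 1260.6)/2 = 934.50 km = 9.345×10⁵ m.
By Kepler's third law T = 2π√(a³/μ) = 2π × 2.822×10³ = 1.773×10⁴ s.
= 295.5 min.

T ≈ 295 min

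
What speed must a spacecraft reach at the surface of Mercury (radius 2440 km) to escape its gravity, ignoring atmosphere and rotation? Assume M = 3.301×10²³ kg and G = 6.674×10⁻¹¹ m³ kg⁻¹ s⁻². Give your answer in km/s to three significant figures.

μ = GM = 6.674×10⁻¹¹ × 3.301×10²³ = 2.203×10¹³ m³/s².
r = R = 2.440×10⁶ m.
Escape speed v_esc = √(2μ/r) = √(2 × 2.203×10¹³ / 2.440×10⁶) = √(1.806×10⁷) = 4249 m/s.
= 4.249 km/s.

v_esc ≈ 4.25 km/s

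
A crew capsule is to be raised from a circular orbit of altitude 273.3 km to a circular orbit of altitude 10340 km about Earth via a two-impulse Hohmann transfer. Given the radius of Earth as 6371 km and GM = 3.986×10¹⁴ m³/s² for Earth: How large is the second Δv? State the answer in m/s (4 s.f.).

Δv ≈ 1200 m/s

r₁ = 6371 + 273.3 = 6644.3 km = 6.6443×10⁶ m.
r₂ = 6371 + 10340 = 16711 km = 1.6711×10⁷ m.
Transfer ellipse a_t = (r₁ + r₂)/2 = 1.168×10⁷ m.
At r₁: circular v_c1 = √(μ/r₁) = 7745 m/s; transfer-perigee v_p = √[μ(2/r₁ − 1/a_t)] = 9265 m/s.
At r₂: circular v_c2 = √(μ/r₂) = 4884 m/s; transfer-apogee v_a = √[μ(2/r₂ − 1/a_t)] = 3684 m/s.
Δv₂ = v_c2 − v_a = 1200 m/s.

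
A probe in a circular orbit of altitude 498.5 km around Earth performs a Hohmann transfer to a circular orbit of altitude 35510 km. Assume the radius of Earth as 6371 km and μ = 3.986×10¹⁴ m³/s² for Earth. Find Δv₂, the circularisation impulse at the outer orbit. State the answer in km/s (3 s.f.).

Δv ≈ 1.45 km/s

r₁ = 6371 + 498.5 = 6869.5 km = 6.8695×10⁶ m.
r₂ = 6371 + 35510 = 41881 km = 4.1881×10⁷ m.
Transfer ellipse a_t = (r₁ + r₂)/2 = 2.438×10⁷ m.
At r₁: circular v_c1 = √(μ/r₁) = 7617 m/s; transfer-perigee v_p = √[μ(2/r₁ − 1/a_t)] = 9985 m/s.
At r₂: circular v_c2 = √(μ/r₂) = 3085 m/s; transfer-apogee v_a = √[μ(2/r₂ − 1/a_t)] = 1638 m/s.
Δv₂ = v_c2 − v_a = 1447 m/s.
= 1.447 km/s.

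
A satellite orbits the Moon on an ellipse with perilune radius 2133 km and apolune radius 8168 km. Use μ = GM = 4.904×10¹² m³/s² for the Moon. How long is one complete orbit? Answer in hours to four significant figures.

Semi-major axis a = (r_p + r_a)/2 = (2133.0 + 8168.0)/2 = 5150.5 km = 5.150×10⁶ m.
By Kepler's third law T = 2π√(a³/μ) = 2π × 5.278×10³ = 3.316×10⁴ s.
= 9.212 hours.

T ≈ 9.212 hours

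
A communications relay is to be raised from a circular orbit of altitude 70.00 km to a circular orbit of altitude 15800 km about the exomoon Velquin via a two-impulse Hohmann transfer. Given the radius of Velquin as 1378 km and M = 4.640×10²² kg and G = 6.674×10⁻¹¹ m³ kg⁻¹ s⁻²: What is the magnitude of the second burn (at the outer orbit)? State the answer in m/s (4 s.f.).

Δv ≈ 257.2 m/s

μ = GM = 6.674×10⁻¹¹ × 4.640×10²² = 3.097×10¹² m³/s².
r₁ = 1378 + 70.00 = 1448.0 km = 1.4480×10⁶ m.
r₂ = 1378 + 15800 = 17178 km = 1.7178×10⁷ m.
Transfer ellipse a_t = (r₁ + r₂)/2 = 9.313×10⁶ m.
At r₁: circular v_c1 = √(μ/r₁) = 1462 m/s; transfer-periapsis v_p = √[μ(2/r₁ − 1/a_t)] = 1986 m/s.
At r₂: circular v_c2 = √(μ/r₂) = 424.6 m/s; transfer-apoapsis v_a = √[μ(2/r₂ − 1/a_t)] = 167.4 m/s.
Δv₂ = v_c2 − v_a = 257.2 m/s.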